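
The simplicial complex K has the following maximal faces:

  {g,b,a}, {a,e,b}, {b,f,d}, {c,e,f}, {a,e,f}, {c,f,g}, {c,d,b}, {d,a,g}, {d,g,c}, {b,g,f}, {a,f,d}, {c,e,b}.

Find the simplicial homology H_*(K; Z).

Fix the vertex order a < b < c < d < e < f < g and write every simplex with vertices in increasing order. Then dim K = 2 and the simplices of K are:

  0-simplices (7): a, b, c, d, e, f, g
  1-simplices (18): ab, ad, ae, af, ag, bc, bd, be, bf, bg, cd, ce, cf, cg, df, dg, ef, fg
  2-simplices (12): abe, abg, adf, adg, aef, bcd, bce, bdf, bfg, cdg, cef, cfg

Hence C_0 ≅ Z^7, C_1 ≅ Z^18, C_2 ≅ Z^12.

Boundary ∂_1: C_1 → C_0 is given by ∂[p,q] = [q] − [p].
As a 7×18 matrix over Z this has rank 6, with invariant factors (1,1,1,1,1,1).

The boundary map ∂_2: C_2 → C_1 maps a triangle to the signed sum of its edges. For instance
  ∂bce = ce − be + bc,
  ∂bcd = cd − bd + bc.
As a 18×12 matrix over Z this has rank 12, with invariant factors (1,1,1,1,1,1,1,1,1,1,1,2).

Now H_k = ker ∂_k / im ∂_{k+1}, so:

  H_0: rank C_0 − rank ∂_1 = 7 − 6 = 1, and the invariant factors of ∂_1 are all 1, so H_0 = Z.
  H_1: rank ker ∂_1 − rank ∂_2 = (18 − 6) − 12 = 0, and ∂_2 has invariant factor 2 > 1, so H_1 = Z_2.
  H_2: rank ker ∂_2 − rank ∂_3 = (12 − 12) − 0 = 0, and there is no ∂_3, so H_2 = 0.

As a check, the Euler characteristic is 7 − 18 + 12 = 1, which agrees with 1 − 0 + 0 = 1.
(K is a triangulation of the real projective plane RP^2.)

H_0 ≅ Z,  H_1 ≅ Z_2,  H_2 = 0.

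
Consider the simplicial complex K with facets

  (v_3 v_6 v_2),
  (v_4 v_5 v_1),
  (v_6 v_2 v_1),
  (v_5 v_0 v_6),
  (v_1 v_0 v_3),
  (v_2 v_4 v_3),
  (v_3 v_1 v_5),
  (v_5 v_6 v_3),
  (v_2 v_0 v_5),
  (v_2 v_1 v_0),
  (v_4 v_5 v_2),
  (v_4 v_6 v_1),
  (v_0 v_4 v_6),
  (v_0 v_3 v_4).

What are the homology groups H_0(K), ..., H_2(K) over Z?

H_0 ≅ Z,  H_1 ≅ Z^2,  H_2 ≅ Z.

Order the vertices as v_0 < v_1 < v_2 < v_3 < v_4 < v_5 < v_6. Listing each simplex with vertices in this order, K has dimension 2 with simplices:

  0-simplices (7): [v_0], [v_1], [v_2], [v_3], [v_4], [v_5], [v_6]
  1-simplices (21): (21 of them)
  2-simplices (14): (14 of them)

so the chain groups are C_0 ≅ Z^7, C_1 ≅ Z^21, C_2 ≅ Z^14.

Boundary ∂_1: C_1 → C_0 is given by ∂[p,q] = [q] − [p]. For instance
  ∂[v_4,v_5] = [v_5] − [v_4].
The resulting 7×21 matrix has rank 6, and its Smith normal form has invariant factors (1,1,1,1,1,1).

The boundary map ∂_2: C_2 → C_1 acts by ∂[p,q,r] = [q,r] − [p,r] + [p,q]. For instance
  ∂[v_2,v_4,v_5] = [v_4,v_5] − [v_2,v_5] + [v_2,v_4],
  ∂[v_2,v_3,v_6] = [v_3,v_6] − [v_2,v_6] + [v_2,v_3].
The resulting 21×14 matrix has rank 13, and its Smith normal form has invariant factors (1,1,1,1,1,1,1,1,1,1,1,1,1).

Reading off H_k = ker ∂_k / im ∂_{k+1}:

  H_0: rank C_0 − rank ∂_1 = 7 − 6 = 1, and the invariant factors of ∂_1 are all 1, so H_0 ≅ Z.
  H_1: rank ker ∂_1 − rank ∂_2 = (21 − 6) − 13 = 2, and the invariant factors of ∂_2 are all 1, so H_1 ≅ Z^2.
  H_2: rank ker ∂_2 − rank ∂_3 = (14 − 13) − 0 = 1, and there is no ∂_3, so H_2 ≅ Z.

As a check, the Euler characteristic is 7 − 21 + 14 = 0, which agrees with 1 − 2 + 1 = 0.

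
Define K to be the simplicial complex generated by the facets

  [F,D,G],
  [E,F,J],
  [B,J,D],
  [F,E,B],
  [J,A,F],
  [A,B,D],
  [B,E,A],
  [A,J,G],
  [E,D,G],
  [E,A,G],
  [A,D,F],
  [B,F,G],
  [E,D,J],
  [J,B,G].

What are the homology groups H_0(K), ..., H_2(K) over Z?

K has 7 vertices, 21 edges, 14 triangles.
rank ∂_0 = 0, rank ∂_1 = 6 ⇒ b_0 = 7 − 0 − 6 = 1; all invariant factors of ∂_1 are 1 so no torsion. So H_0 ≅ Z.
rank ∂_1 = 6, rank ∂_2 = 13 ⇒ b_1 = 21 − 6 − 13 = 2; all invariant factors of ∂_2 are 1 so no torsion. So H_1 ≅ Z^2.
rank ∂_2 = 13, rank ∂_3 = 0 ⇒ b_2 = 14 − 13 − 0 = 1. So H_2 ≅ Z.

H_0 ≅ Z,  H_1 ≅ Z^2,  H_2 ≅ Z.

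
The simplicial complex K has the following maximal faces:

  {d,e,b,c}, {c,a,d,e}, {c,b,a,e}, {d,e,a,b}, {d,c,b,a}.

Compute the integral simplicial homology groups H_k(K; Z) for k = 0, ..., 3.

Take the total order a < b < c < d < e on the vertex set. Then K (dimension 3) consists of the simplices:

  0-simplices (5): a, b, c, d, e
  1-simplices (10): ab, ac, ad, ae, bc, bd, be, cd, ce, de
  2-simplices (10): abc, abd, abe, acd, ace, ade, bcd, bce, bde, cde
  3-simplices (5): abcd, abce, abde, acde, bcde

Hence C_0 ≅ Z^5, C_1 ≅ Z^10, C_2 ≅ Z^10, C_3 ≅ Z^5.

The boundary map ∂_1: C_1 → C_0 is given by ∂[p,q] = [q] − [p].
The 5×10 boundary matrix has rank 4 and Smith normal form diag(1,1,1,1).

The boundary map ∂_2: C_2 → C_1 sends each 2-simplex [p,q,r] to [q,r] − [p,r] + [p,q]. For instance
  ∂bde = de − be + bd,
  ∂abe = be − ae + ab.
As a 10×10 matrix over Z this has rank 6, with invariant factors (1,1,1,1,1,1).

∂_3: C_3 → C_2 sends each 3-simplex σ to the alternating sum Σ_i (−1)^i (σ with its i-th vertex removed). For instance
  ∂abde = bde − ade + abe − abd,
  ∂acde = cde − ade + ace − acd.
This gives a 10×5 integer matrix of rank 4; reducing to Smith normal form yields diagonal entries (1,1,1,1).

Reading off H_k = ker ∂_k / im ∂_{k+1}:

  H_0: rank C_0 − rank ∂_1 = 5 − 4 = 1, and the invariant factors of ∂_1 are all 1, so H_0 ≅ Z.
  H_1: rank ker ∂_1 − rank ∂_2 = (10 − 4) − 6 = 0, and the invariant factors of ∂_2 are all 1, so H_1 ≅ 0.
  H_2: rank ker ∂_2 − rank ∂_3 = (10 − 6) − 4 = 0, and the invariant factors of ∂_3 are all 1, so H_2 ≅ 0.
  H_3: rank ker ∂_3 − rank ∂_4 = (5 − 4) − 0 = 1, and there is no ∂_4, so H_3 ≅ Z.

H_0 = Z,  H_1 = 0,  H_2 = 0,  H_3 = Z.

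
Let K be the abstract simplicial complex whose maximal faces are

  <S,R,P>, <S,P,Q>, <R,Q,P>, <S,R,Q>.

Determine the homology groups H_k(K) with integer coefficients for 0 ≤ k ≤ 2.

Take the total order P < Q < R < S on the vertex set. Then K (dimension 2) consists of the simplices:

  0-simplices (4): P, Q, R, S
  1-simplices (6): PQ, PR, PS, QR, QS, RS
  2-simplices (4): PQR, PQS, PRS, QRS

giving chain groups C_0 ≅ Z^4, C_1 ≅ Z^6, C_2 ≅ Z^4.

Boundary ∂_1: C_1 → C_0 sends each edge [p,q] (with p < q) to q − p. For instance
  ∂QS = S − Q.
The 4×6 boundary matrix has rank 3 and Smith normal form diag(1,1,1).

∂_2: C_2 → C_1 maps a triangle to the signed sum of its edges. For instance
  ∂PQS = QS − PS + PQ,
  ∂QRS = RS − QS + QR.
This gives a 6×4 integer matrix of rank 3; reducing to Smith normal form yields diagonal entries (1,1,1).

Now H_k = ker ∂_k / im ∂_{k+1}, so:

  H_0: rank C_0 − rank ∂_1 = 4 − 3 = 1, and the invariant factors of ∂_1 are all 1, so H_0 ≅ Z.
  H_1: rank ker ∂_1 − rank ∂_2 = (6 − 3) − 3 = 0, and the invariant factors of ∂_2 are all 1, so H_1 ≅ 0.
  H_2: rank ker ∂_2 − rank ∂_3 = (4 − 3) − 0 = 1, and there is no ∂_3, so H_2 ≅ Z.

As a check, the Euler characteristic is 4 − 6 + 4 = 2, which agrees with 1 − 0 + 1 = 2.

H_0 ≅ Z,  H_1 = 0,  H_2 ≅ Z.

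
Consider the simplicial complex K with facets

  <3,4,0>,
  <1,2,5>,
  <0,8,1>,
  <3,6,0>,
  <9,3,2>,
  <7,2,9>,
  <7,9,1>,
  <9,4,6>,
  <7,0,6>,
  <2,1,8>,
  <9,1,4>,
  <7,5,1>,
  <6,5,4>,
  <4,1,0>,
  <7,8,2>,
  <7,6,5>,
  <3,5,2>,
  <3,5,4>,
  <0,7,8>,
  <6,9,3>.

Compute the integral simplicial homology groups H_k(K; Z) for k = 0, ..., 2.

H_0 ≅ Z,  H_1 ≅ Z ⊕ Z/2,  H_2 = 0.

Fix the vertex order 0 < 1 < 2 < 3 < 4 < 5 < 6 < 7 < 8 < 9 and write every simplex with vertices in increasing order. Then dim K = 2 and the simplices of K are:

  0-simplices (10): [0], [1], [2], [3], [4], [5], [6], [7], [8], [9]
  1-simplices (30): (30 of them)
  2-simplices (20): (20 of them)

Hence C_0 ≅ Z^10, C_1 ≅ Z^30, C_2 ≅ Z^20.

The boundary map ∂_1: C_1 → C_0 maps an edge to its endpoints' difference, ∂[p,q] = q − p.
The 10×30 boundary matrix has rank 9 and Smith normal form diag(1,1,1,1,1,1,1,1,1).

Boundary ∂_2: C_2 → C_1 maps a triangle to the signed sum of its edges. For instance
  ∂[1,4,9] = [4,9] − [1,9] + [1,4],
  ∂[5,6,7] = [6,7] − [5,7] + [5,6].
As a 30×20 matrix over Z this has rank 20, with invariant factors (1,1,1,1,1,1,1,1,1,1,1,1,1,1,1,1,1,1,1,2).

Computing H_k = (kernel of ∂_k) / (image of ∂_{k+1}):

  H_0: rank C_0 − rank ∂_1 = 10 − 9 = 1, and the invariant factors of ∂_1 are all 1, so H_0 ≅ Z.
  H_1: rank ker ∂_1 − rank ∂_2 = (30 − 9) − 20 = 1, and ∂_2 has invariant factor 2 > 1, so H_1 ≅ Z ⊕ Z/2.
  H_2: rank ker ∂_2 − rank ∂_3 = (20 − 20) − 0 = 0, and there is no ∂_3, so H_2 ≅ 0.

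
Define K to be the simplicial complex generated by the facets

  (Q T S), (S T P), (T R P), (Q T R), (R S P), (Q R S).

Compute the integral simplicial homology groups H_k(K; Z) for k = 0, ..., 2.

We work with the vertex ordering P < Q < R < S < T. The simplices of K, each written with vertices in increasing order, are:

  0-simplices (5): P, Q, R, S, T
  1-simplices (9): PR, PS, PT, QR, QS, QT, RS, RT, ST
  2-simplices (6): PRS, PRT, PST, QRS, QRT, QST

so the chain groups are C_0 ≅ Z^5, C_1 ≅ Z^9, C_2 ≅ Z^6.

∂_1: C_1 → C_0 maps an edge to its endpoints' difference, ∂[p,q] = q − p. For instance
  ∂QS = S − Q.
As a 5×9 matrix over Z this has rank 4, with invariant factors (1,1,1,1).

The boundary map ∂_2: C_2 → C_1 acts by ∂[p,q,r] = [q,r] − [p,r] + [p,q]. For instance
  ∂PRT = RT − PT + PR,
  ∂QRS = RS − QS + QR.
The resulting 9×6 matrix has rank 5, and its Smith normal form has invariant factors (1,1,1,1,1).

Reading off H_k = ker ∂_k / im ∂_{k+1}:

  H_0: rank C_0 − rank ∂_1 = 5 − 4 = 1, and the invariant factors of ∂_1 are all 1, so H_0 ≅ Z.
  H_1: rank ker ∂_1 − rank ∂_2 = (9 − 4) − 5 = 0, and the invariant factors of ∂_2 are all 1, so H_1 ≅ 0.
  H_2: rank ker ∂_2 − rank ∂_3 = (6 − 5) − 0 = 1, and there is no ∂_3, so H_2 ≅ Z.

H_0 = Z,  H_1 = 0,  H_2 = Z.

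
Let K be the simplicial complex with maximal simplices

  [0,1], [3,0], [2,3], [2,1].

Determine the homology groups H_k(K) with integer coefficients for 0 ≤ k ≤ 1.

Order the vertices as 0 < 1 < 2 < 3. Listing each simplex with vertices in this order, K has dimension 1 with simplices:

  0-simplices (4): [0], [1], [2], [3]
  1-simplices (4): [0,1], [0,3], [1,2], [2,3]

Hence C_0 ≅ Z^4, C_1 ≅ Z^4.

∂_1: C_1 → C_0 sends each edge [p,q] (with p < q) to q − p. For instance
  ∂[0,1] = [1] − [0].
The 4×4 boundary matrix has rank 3 and Smith normal form diag(1,1,1).

Now H_k = ker ∂_k / im ∂_{k+1}, so:

  H_0: rank C_0 − rank ∂_1 = 4 − 3 = 1, and the invariant factors of ∂_1 are all 1, so H_0 = Z.
  H_1: rank ker ∂_1 − rank ∂_2 = (4 − 3) − 0 = 1, and there is no ∂_2, so H_1 = Z.

H_0 = Z,  H_1 = Z.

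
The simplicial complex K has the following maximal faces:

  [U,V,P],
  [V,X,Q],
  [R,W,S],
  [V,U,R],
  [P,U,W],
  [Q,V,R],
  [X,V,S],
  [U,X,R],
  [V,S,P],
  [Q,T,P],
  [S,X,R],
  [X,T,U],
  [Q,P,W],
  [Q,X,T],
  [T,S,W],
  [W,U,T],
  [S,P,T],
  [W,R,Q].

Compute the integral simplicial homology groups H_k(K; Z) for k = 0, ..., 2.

H_0 ≅ Z,  H_1 ≅ Z ⊕ Z_2,  H_2 = 0.

Order the vertices as P < Q < R < S < T < U < V < W < X. Listing each simplex with vertices in this order, K has dimension 2 with simplices:

  0-simplices (9): P, Q, R, S, T, U, V, W, X
  1-simplices (27): PQ, PS, PT, PU, PV, PW, QR, QT, QV, QW, QX, RS, RU, RV, RW, RX, ST, SV, SW, SX, TU, TW, TX, UV, UW, UX, VX
  2-simplices (18): PQT, PQW, PST, PSV, PUV, PUW, QRV, QRW, QTX, QVX, RSW, RSX, RUV, RUX, STW, SVX, TUW, TUX

giving chain groups C_0 ≅ Z^9, C_1 ≅ Z^27, C_2 ≅ Z^18.

Boundary ∂_1: C_1 → C_0 maps an edge to its endpoints' difference, ∂[p,q] = q − p. For instance
  ∂ST = T − S.
The 9×27 boundary matrix has rank 8 and Smith normal form diag(1,1,1,1,1,1,1,1).

Boundary ∂_2: C_2 → C_1 acts by ∂[p,q,r] = [q,r] − [p,r] + [p,q]. For instance
  ∂QVX = VX − QX + QV,
  ∂QTX = TX − QX + QT.
As a 27×18 matrix over Z this has rank 18, with invariant factors (1,1,1,1,1,1,1,1,1,1,1,1,1,1,1,1,1,2).

Reading off H_k = ker ∂_k / im ∂_{k+1}:

  H_0: rank C_0 − rank ∂_1 = 9 − 8 = 1, and the invariant factors of ∂_1 are all 1, so H_0 ≅ Z.
  H_1: rank ker ∂_1 − rank ∂_2 = (27 − 8) − 18 = 1, and ∂_2 has invariant factor 2 > 1, so H_1 ≅ Z ⊕ Z_2.
  H_2: rank ker ∂_2 − rank ∂_3 = (18 − 18) − 0 = 0, and there is no ∂_3, so H_2 ≅ 0.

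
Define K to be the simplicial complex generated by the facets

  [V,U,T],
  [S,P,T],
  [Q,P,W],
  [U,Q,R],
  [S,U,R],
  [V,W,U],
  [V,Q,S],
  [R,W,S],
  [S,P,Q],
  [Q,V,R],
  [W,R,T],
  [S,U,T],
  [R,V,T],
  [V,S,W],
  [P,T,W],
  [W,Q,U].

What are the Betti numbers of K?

b_0 = 1, b_1 = 2, b_2 = 1.

Take the total order P < Q < R < S < T < U < V < W on the vertex set. Then K (dimension 2) consists of the simplices:

  0-simplices (8): P, Q, R, S, T, U, V, W
  1-simplices (24): PQ, PS, PT, PW, QR, QS, QU, QV, QW, RS, RT, RU, RV, RW, ST, SU, SV, SW, TU, TV, TW, UV, UW, VW
  2-simplices (16): PQS, PQW, PST, PTW, QRU, QRV, QSV, QUW, RSU, RSW, RTV, RTW, STU, SVW, TUV, UVW

Hence C_0 ≅ Z^8, C_1 ≅ Z^24, C_2 ≅ Z^16.

∂_1: C_1 → C_0 is given by ∂[p,q] = [q] − [p].
The 8×24 boundary matrix has rank 7 and Smith normal form diag(1,1,1,1,1,1,1).

Boundary ∂_2: C_2 → C_1 acts by ∂[p,q,r] = [q,r] − [p,r] + [p,q]. For instance
  ∂PST = ST − PT + PS,
  ∂RTW = TW − RW + RT.
The resulting 24×16 matrix has rank 15, and its Smith normal form has invariant factors (1,1,1,1,1,1,1,1,1,1,1,1,1,1,1).

From H_k ≅ ker(∂_k) / im(∂_{k+1}) we obtain:

  H_0: rank C_0 − rank ∂_1 = 8 − 7 = 1, and the invariant factors of ∂_1 are all 1, so H_0 = Z.
  H_1: rank ker ∂_1 − rank ∂_2 = (24 − 7) − 15 = 2, and the invariant factors of ∂_2 are all 1, so H_1 = Z^2.
  H_2: rank ker ∂_2 − rank ∂_3 = (16 − 15) − 0 = 1, and there is no ∂_3, so H_2 = Z.

As a check, the Euler characteristic is 8 − 24 + 16 = 0, which agrees with 1 − 2 + 1 = 0.
(K is a triangulation of the torus T^2.)

Hence the Betti numbers are b_0 = 1, b_1 = 2, b_2 = 1.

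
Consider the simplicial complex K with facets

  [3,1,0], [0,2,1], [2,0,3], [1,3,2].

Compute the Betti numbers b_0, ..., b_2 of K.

Fix the vertex order 0 < 1 < 2 < 3 and write every simplex with vertices in increasing order. Then dim K = 2 and the simplices of K are:

  0-simplices (4): [0], [1], [2], [3]
  1-simplices (6): [0,1], [0,2], [0,3], [1,2], [1,3], [2,3]
  2-simplices (4): [0,1,2], [0,1,3], [0,2,3], [1,2,3]

so the chain groups are C_0 ≅ Z^4, C_1 ≅ Z^6, C_2 ≅ Z^4.

∂_1: C_1 → C_0 maps an edge to its endpoints' difference, ∂[p,q] = q − p. For instance
  ∂[0,3] = [3] − [0].
The resulting 4×6 matrix has rank 3, and its Smith normal form has invariant factors (1,1,1).

∂_2: C_2 → C_1 sends each 2-simplex [p,q,r] to [q,r] − [p,r] + [p,q]. For instance
  ∂[0,1,2] = [1,2] − [0,2] + [0,1],
  ∂[0,1,3] = [1,3] − [0,3] + [0,1].
This gives a 6×4 integer matrix of rank 3; reducing to Smith normal form yields diagonal entries (1,1,1).

From H_k ≅ ker(∂_k) / im(∂_{k+1}) we obtain:

  H_0: rank C_0 − rank ∂_1 = 4 − 3 = 1, and the invariant factors of ∂_1 are all 1, so H_0 ≅ Z.
  H_1: rank ker ∂_1 − rank ∂_2 = (6 − 3) − 3 = 0, and the invariant factors of ∂_2 are all 1, so H_1 ≅ 0.
  H_2: rank ker ∂_2 − rank ∂_3 = (4 − 3) − 0 = 1, and there is no ∂_3, so H_2 ≅ Z.

As a check, the Euler characteristic is 4 − 6 + 4 = 2, which agrees with 1 − 0 + 1 = 2.
(K is a triangulation of the 2-sphere S^2.)

Hence the Betti numbers are b_0 = 1, b_1 = 0, b_2 = 1.

b_0 = 1, b_1 = 0, b_2 = 1.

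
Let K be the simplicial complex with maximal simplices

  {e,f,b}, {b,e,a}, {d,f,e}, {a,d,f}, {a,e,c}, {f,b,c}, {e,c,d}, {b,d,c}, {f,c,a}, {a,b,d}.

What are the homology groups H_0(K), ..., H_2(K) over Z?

H_0 ≅ Z,  H_1 ≅ Z_2,  H_2 = 0.

Order the vertices as a < b < c < d < e < f. Listing each simplex with vertices in this order, K has dimension 2 with simplices:

  0-simplices (6): a, b, c, d, e, f
  1-simplices (15): ab, ac, ad, ae, af, bc, bd, be, bf, cd, ce, cf, de, df, ef
  2-simplices (10): abd, abe, ace, acf, adf, bcd, bcf, bef, cde, def

Hence C_0 ≅ Z^6, C_1 ≅ Z^15, C_2 ≅ Z^10.

The boundary map ∂_1: C_1 → C_0 sends each edge [p,q] (with p < q) to q − p. For instance
  ∂df = f − d.
The resulting 6×15 matrix has rank 5, and its Smith normal form has invariant factors (1,1,1,1,1).

The boundary map ∂_2: C_2 → C_1 sends each 2-simplex [p,q,r] to [q,r] − [p,r] + [p,q]. For instance
  ∂abd = bd − ad + ab,
  ∂cde = de − ce + cd.
The resulting 15×10 matrix has rank 10, and its Smith normal form has invariant factors (1,1,1,1,1,1,1,1,1,2).

Now H_k = ker ∂_k / im ∂_{k+1}, so:

  H_0: rank C_0 − rank ∂_1 = 6 − 5 = 1, and the invariant factors of ∂_1 are all 1, so H_0 = Z.
  H_1: rank ker ∂_1 − rank ∂_2 = (15 − 5) − 10 = 0, and ∂_2 has invariant factor 2 > 1, so H_1 = Z_2.
  H_2: rank ker ∂_2 − rank ∂_3 = (10 − 10) − 0 = 0, and there is no ∂_3, so H_2 = 0.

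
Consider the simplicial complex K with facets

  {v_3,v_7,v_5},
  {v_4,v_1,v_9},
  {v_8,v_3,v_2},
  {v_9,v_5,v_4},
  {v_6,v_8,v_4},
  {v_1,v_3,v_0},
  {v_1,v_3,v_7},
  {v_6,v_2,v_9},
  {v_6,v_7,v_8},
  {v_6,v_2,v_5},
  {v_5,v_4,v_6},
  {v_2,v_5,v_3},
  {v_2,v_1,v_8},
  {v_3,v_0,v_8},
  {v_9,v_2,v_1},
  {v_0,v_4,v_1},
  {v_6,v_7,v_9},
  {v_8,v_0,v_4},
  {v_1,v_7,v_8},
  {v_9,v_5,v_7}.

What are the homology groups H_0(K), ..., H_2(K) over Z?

H_0 ≅ Z,  H_1 ≅ Z ⊕ Z/2,  H_2 = 0.

Take the total order v_0 < v_1 < v_2 < v_3 < v_4 < v_5 < v_6 < v_7 < v_8 < v_9 on the vertex set. Then K (dimension 2) consists of the simplices:

  0-simplices (10): [v_0], [v_1], [v_2], [v_3], [v_4], [v_5], [v_6], [v_7], [v_8], [v_9]
  1-simplices (30): (30 of them)
  2-simplices (20): (20 of them)

so the chain groups are C_0 ≅ Z^10, C_1 ≅ Z^30, C_2 ≅ Z^20.

Boundary ∂_1: C_1 → C_0 sends each edge [p,q] (with p < q) to q − p.
The resulting 10×30 matrix has rank 9, and its Smith normal form has invariant factors (1,1,1,1,1,1,1,1,1).

The boundary map ∂_2: C_2 → C_1 maps a triangle to the signed sum of its edges. For instance
  ∂[v_2,v_3,v_8] = [v_3,v_8] − [v_2,v_8] + [v_2,v_3],
  ∂[v_6,v_7,v_9] = [v_7,v_9] − [v_6,v_9] + [v_6,v_7].
The resulting 30×20 matrix has rank 20, and its Smith normal form has invariant factors (1,1,1,1,1,1,1,1,1,1,1,1,1,1,1,1,1,1,1,2).

Computing H_k = (kernel of ∂_k) / (image of ∂_{k+1}):

  H_0: rank C_0 − rank ∂_1 = 10 − 9 = 1, and the invariant factors of ∂_1 are all 1, so H_0 ≅ Z.
  H_1: rank ker ∂_1 − rank ∂_2 = (30 − 9) − 20 = 1, and ∂_2 has invariant factor 2 > 1, so H_1 ≅ Z ⊕ Z/2.
  H_2: rank ker ∂_2 − rank ∂_3 = (20 − 20) − 0 = 0, and there is no ∂_3, so H_2 ≅ 0.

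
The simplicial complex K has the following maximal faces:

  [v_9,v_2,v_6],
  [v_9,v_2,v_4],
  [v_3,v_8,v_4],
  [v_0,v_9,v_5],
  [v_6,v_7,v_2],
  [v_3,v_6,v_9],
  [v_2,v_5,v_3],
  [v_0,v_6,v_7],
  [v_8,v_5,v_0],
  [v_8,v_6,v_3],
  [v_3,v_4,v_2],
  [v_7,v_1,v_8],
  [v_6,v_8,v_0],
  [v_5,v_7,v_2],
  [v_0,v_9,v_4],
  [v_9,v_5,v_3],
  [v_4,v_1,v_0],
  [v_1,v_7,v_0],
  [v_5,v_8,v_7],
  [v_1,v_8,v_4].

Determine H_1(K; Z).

Fix the vertex order v_0 < v_1 < v_2 < v_3 < v_4 < v_5 < v_6 < v_7 < v_8 < v_9 and write every simplex with vertices in increasing order. Then dim K = 2 and the simplices of K are:

  0-simplices (10): [v_0], [v_1], [v_2], [v_3], [v_4], [v_5], [v_6], [v_7], [v_8], [v_9]
  1-simplices (30): (30 of them)
  2-simplices (20): (20 of them)

Hence C_0 ≅ Z^10, C_1 ≅ Z^30, C_2 ≅ Z^20.

Boundary ∂_1: C_1 → C_0 maps an edge to its endpoints' difference, ∂[p,q] = q − p.
The 10×30 boundary matrix has rank 9 and Smith normal form diag(1,1,1,1,1,1,1,1,1).

Boundary ∂_2: C_2 → C_1 acts by ∂[p,q,r] = [q,r] − [p,r] + [p,q]. For instance
  ∂[v_0,v_5,v_8] = [v_5,v_8] − [v_0,v_8] + [v_0,v_5],
  ∂[v_2,v_6,v_9] = [v_6,v_9] − [v_2,v_9] + [v_2,v_6].
The resulting 30×20 matrix has rank 20, and its Smith normal form has invariant factors (1,1,1,1,1,1,1,1,1,1,1,1,1,1,1,1,1,1,1,2).

Computing H_k = (kernel of ∂_k) / (image of ∂_{k+1}):

  H_1: rank ker ∂_1 − rank ∂_2 = (30 − 9) − 20 = 1, and ∂_2 has invariant factor 2 > 1, so H_1 = Z ⊕ Z/2.

(K is a triangulation of the Klein bottle.)

H_1 = Z ⊕ Z/2.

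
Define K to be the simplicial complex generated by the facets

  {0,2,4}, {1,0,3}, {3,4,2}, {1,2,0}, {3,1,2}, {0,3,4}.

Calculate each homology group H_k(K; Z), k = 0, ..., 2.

H_0 = Z,  H_1 = 0,  H_2 = Z.

K has 5 vertices, 9 edges, 6 triangles.
rank ∂_0 = 0, rank ∂_1 = 4 ⇒ b_0 = 5 − 0 − 4 = 1; all invariant factors of ∂_1 are 1 so no torsion. So H_0 = Z.
rank ∂_1 = 4, rank ∂_2 = 5 ⇒ b_1 = 9 − 4 − 5 = 0; all invariant factors of ∂_2 are 1 so no torsion. So H_1 = 0.
rank ∂_2 = 5, rank ∂_3 = 0 ⇒ b_2 = 6 − 5 − 0 = 1. So H_2 = Z.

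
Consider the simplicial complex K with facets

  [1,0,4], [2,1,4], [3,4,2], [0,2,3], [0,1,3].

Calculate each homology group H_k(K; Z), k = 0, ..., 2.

H_0 = Z,  H_1 = Z,  H_2 = 0.

We work with the vertex ordering 0 < 1 < 2 < 3 < 4. The simplices of K, each written with vertices in increasing order, are:

  0-simplices (5): [0], [1], [2], [3], [4]
  1-simplices (10): [0,1], [0,2], [0,3], [0,4], [1,2], [1,3], [1,4], [2,3], [2,4], [3,4]
  2-simplices (5): [0,1,3], [0,1,4], [0,2,3], [1,2,4], [2,3,4]

so the chain groups are C_0 ≅ Z^5, C_1 ≅ Z^10, C_2 ≅ Z^5.

The boundary map ∂_1: C_1 → C_0 sends each edge [p,q] (with p < q) to q − p.
As a 5×10 matrix over Z this has rank 4, with invariant factors (1,1,1,1).

Boundary ∂_2: C_2 → C_1 maps a triangle to the signed sum of its edges. For instance
  ∂[0,1,3] = [1,3] − [0,3] + [0,1],
  ∂[2,3,4] = [3,4] − [2,4] + [2,3].
The 10×5 boundary matrix has rank 5 and Smith normal form diag(1,1,1,1,1).

Computing H_k = (kernel of ∂_k) / (image of ∂_{k+1}):

  H_0: rank C_0 − rank ∂_1 = 5 − 4 = 1, and the invariant factors of ∂_1 are all 1, so H_0 ≅ Z.
  H_1: rank ker ∂_1 − rank ∂_2 = (10 − 4) − 5 = 1, and the invariant factors of ∂_2 are all 1, so H_1 ≅ Z.
  H_2: rank ker ∂_2 − rank ∂_3 = (5 − 5) − 0 = 0, and there is no ∂_3, so H_2 ≅ 0.

As a check, the Euler characteristic is 5 − 10 + 5 = 0, which agrees with 1 − 1 + 0 = 0.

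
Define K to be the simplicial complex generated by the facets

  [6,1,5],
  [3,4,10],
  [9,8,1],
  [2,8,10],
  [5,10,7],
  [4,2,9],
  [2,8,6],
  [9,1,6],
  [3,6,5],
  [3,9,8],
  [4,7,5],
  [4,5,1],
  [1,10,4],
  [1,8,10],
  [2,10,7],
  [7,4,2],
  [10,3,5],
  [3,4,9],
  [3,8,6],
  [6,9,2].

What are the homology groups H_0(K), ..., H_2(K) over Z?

Fix the vertex order 1 < 2 < 3 < 4 < 5 < 6 < 7 < 8 < 9 < 10 and write every simplex with vertices in increasing order. Then dim K = 2 and the simplices of K are:

  0-simplices (10): [1], [2], [3], [4], [5], [6], [7], [8], [9], [10]
  1-simplices (30): (30 of them)
  2-simplices (20): (20 of them)

giving chain groups C_0 ≅ Z^10, C_1 ≅ Z^30, C_2 ≅ Z^20.

∂_1: C_1 → C_0 sends each edge [p,q] (with p < q) to q − p. For instance
  ∂[3,4] = [4] − [3].
The 10×30 boundary matrix has rank 9 and Smith normal form diag(1,1,1,1,1,1,1,1,1).

The boundary map ∂_2: C_2 → C_1 sends each 2-simplex [p,q,r] to [q,r] − [p,r] + [p,q]. For instance
  ∂[2,6,8] = [6,8] − [2,8] + [2,6],
  ∂[3,5,6] = [5,6] − [3,6] + [3,5].
This gives a 30×20 integer matrix of rank 20; reducing to Smith normal form yields diagonal entries (1,1,1,1,1,1,1,1,1,1,1,1,1,1,1,1,1,1,1,2).

From H_k ≅ ker(∂_k) / im(∂_{k+1}) we obtain:

  H_0: rank C_0 − rank ∂_1 = 10 − 9 = 1, and the invariant factors of ∂_1 are all 1, so H_0 ≅ Z.
  H_1: rank ker ∂_1 − rank ∂_2 = (30 − 9) − 20 = 1, and ∂_2 has invariant factor 2 > 1, so H_1 ≅ Z ⊕ Z/2Z.
  H_2: rank ker ∂_2 − rank ∂_3 = (20 − 20) − 0 = 0, and there is no ∂_3, so H_2 ≅ 0.

H_0 ≅ Z,  H_1 ≅ Z ⊕ Z/2Z,  H_2 = 0.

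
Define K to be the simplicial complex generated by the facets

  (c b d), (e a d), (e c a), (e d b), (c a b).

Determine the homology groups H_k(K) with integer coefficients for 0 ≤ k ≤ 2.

H_0 = Z,  H_1 = Z,  H_2 = 0.

Fix the vertex order a < b < c < d < e and write every simplex with vertices in increasing order. Then dim K = 2 and the simplices of K are:

  0-simplices (5): a, b, c, d, e
  1-simplices (10): ab, ac, ad, ae, bc, bd, be, cd, ce, de
  2-simplices (5): abc, ace, ade, bcd, bde

giving chain groups C_0 ≅ Z^5, C_1 ≅ Z^10, C_2 ≅ Z^5.

Boundary ∂_1: C_1 → C_0 sends each edge [p,q] (with p < q) to q − p. For instance
  ∂be = e − b.
This gives a 5×10 integer matrix of rank 4; reducing to Smith normal form yields diagonal entries (1,1,1,1).

Boundary ∂_2: C_2 → C_1 acts by ∂[p,q,r] = [q,r] − [p,r] + [p,q]. For instance
  ∂ade = de − ae + ad,
  ∂bcd = cd − bd + bc.
The 10×5 boundary matrix has rank 5 and Smith normal form diag(1,1,1,1,1).

Now H_k = ker ∂_k / im ∂_{k+1}, so:

  H_0: rank C_0 − rank ∂_1 = 5 − 4 = 1, and the invariant factors of ∂_1 are all 1, so H_0 ≅ Z.
  H_1: rank ker ∂_1 − rank ∂_2 = (10 − 4) − 5 = 1, and the invariant factors of ∂_2 are all 1, so H_1 ≅ Z.
  H_2: rank ker ∂_2 − rank ∂_3 = (5 − 5) − 0 = 0, and there is no ∂_3, so H_2 ≅ 0.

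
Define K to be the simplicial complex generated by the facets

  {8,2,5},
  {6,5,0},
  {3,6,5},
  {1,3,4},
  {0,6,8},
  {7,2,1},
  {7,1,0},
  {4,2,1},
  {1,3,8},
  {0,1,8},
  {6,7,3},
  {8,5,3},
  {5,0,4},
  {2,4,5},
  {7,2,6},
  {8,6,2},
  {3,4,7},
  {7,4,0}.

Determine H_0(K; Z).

H_0 ≅ Z.

We work with the vertex ordering 0 < 1 < 2 < 3 < 4 < 5 < 6 < 7 < 8. The simplices of K, each written with vertices in increasing order, are:

  0-simplices (9): [0], [1], [2], [3], [4], [5], [6], [7], [8]
  1-simplices (27): (27 of them)
  2-simplices (18): [0,1,7], [0,1,8], [0,4,5], [0,4,7], [0,5,6], [0,6,8], [1,2,4], [1,2,7], [1,3,4], [1,3,8], [2,4,5], [2,5,8], [2,6,7], [2,6,8], [3,4,7], [3,5,6], [3,5,8], [3,6,7]

giving chain groups C_0 ≅ Z^9, C_1 ≅ Z^27, C_2 ≅ Z^18.

Boundary ∂_1: C_1 → C_0 maps an edge to its endpoints' difference, ∂[p,q] = q − p.
As a 9×27 matrix over Z this has rank 8, with invariant factors (1,1,1,1,1,1,1,1).

∂_2: C_2 → C_1 sends each 2-simplex [p,q,r] to [q,r] − [p,r] + [p,q]. For instance
  ∂[0,4,5] = [4,5] − [0,5] + [0,4],
  ∂[1,2,4] = [2,4] − [1,4] + [1,2].
This gives a 27×18 integer matrix of rank 18; reducing to Smith normal form yields diagonal entries (1,1,1,1,1,1,1,1,1,1,1,1,1,1,1,1,1,2).

Now H_k = ker ∂_k / im ∂_{k+1}, so:

  H_0: rank C_0 − rank ∂_1 = 9 − 8 = 1, and the invariant factors of ∂_1 are all 1, so H_0 = Z.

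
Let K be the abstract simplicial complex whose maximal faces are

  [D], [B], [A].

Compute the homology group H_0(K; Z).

Fix the vertex order A < B < D and write every simplex with vertices in increasing order. Then dim K = 0 and the simplices of K are:

  0-simplices (3): A, B, D

so the chain groups are C_0 ≅ Z^3.

Now H_k = ker ∂_k / im ∂_{k+1}, so:

  H_0: rank C_0 − rank ∂_1 = 3 − 0 = 3, and there is no ∂_1, so H_0 = Z^3.

(K is a triangulation of a set of 3 points.)

H_0 ≅ Z^3.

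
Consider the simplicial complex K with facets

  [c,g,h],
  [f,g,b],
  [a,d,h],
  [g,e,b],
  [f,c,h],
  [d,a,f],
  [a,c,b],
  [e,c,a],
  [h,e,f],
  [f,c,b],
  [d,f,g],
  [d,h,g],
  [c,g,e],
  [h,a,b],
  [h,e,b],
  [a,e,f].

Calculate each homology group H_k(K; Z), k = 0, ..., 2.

H_0 ≅ Z,  H_1 ≅ Z^2,  H_2 ≅ Z.

Take the total order a < b < c < d < e < f < g < h on the vertex set. Then K (dimension 2) consists of the simplices:

  0-simplices (8): a, b, c, d, e, f, g, h
  1-simplices (24): ab, ac, ad, ae, af, ah, bc, be, bf, bg, bh, ce, cf, cg, ch, df, dg, dh, ef, eg, eh, fg, fh, gh
  2-simplices (16): abc, abh, ace, adf, adh, aef, bcf, beg, beh, bfg, ceg, cfh, cgh, dfg, dgh, efh

giving chain groups C_0 ≅ Z^8, C_1 ≅ Z^24, C_2 ≅ Z^16.

Boundary ∂_1: C_1 → C_0 is given by ∂[p,q] = [q] − [p].
This gives a 8×24 integer matrix of rank 7; reducing to Smith normal form yields diagonal entries (1,1,1,1,1,1,1).

The boundary map ∂_2: C_2 → C_1 maps a triangle to the signed sum of its edges. For instance
  ∂cgh = gh − ch + cg,
  ∂cfh = fh − ch + cf.
The resulting 24×16 matrix has rank 15, and its Smith normal form has invariant factors (1,1,1,1,1,1,1,1,1,1,1,1,1,1,1).

Reading off H_k = ker ∂_k / im ∂_{k+1}:

  H_0: rank C_0 − rank ∂_1 = 8 − 7 = 1, and the invariant factors of ∂_1 are all 1, so H_0 = Z.
  H_1: rank ker ∂_1 − rank ∂_2 = (24 − 7) − 15 = 2, and the invariant factors of ∂_2 are all 1, so H_1 = Z^2.
  H_2: rank ker ∂_2 − rank ∂_3 = (16 − 15) − 0 = 1, and there is no ∂_3, so H_2 = Z.

(K is a triangulation of the torus T^2.)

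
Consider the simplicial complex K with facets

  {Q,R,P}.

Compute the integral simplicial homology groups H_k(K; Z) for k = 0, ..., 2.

H_0 = Z,  H_1 = 0,  H_2 = 0.

Take the total order P < Q < R on the vertex set. Then K (dimension 2) consists of the simplices:

  0-simplices (3): P, Q, R
  1-simplices (3): PQ, PR, QR
  2-simplices (1): PQR

so the chain groups are C_0 ≅ Z^3, C_1 ≅ Z^3, C_2 ≅ Z^1.

Boundary ∂_1: C_1 → C_0 is given by ∂[p,q] = [q] − [p].
This gives a 3×3 integer matrix of rank 2; reducing to Smith normal form yields diagonal entries (1,1).

Boundary ∂_2: C_2 → C_1 acts by ∂[p,q,r] = [q,r] − [p,r] + [p,q]. For instance
  ∂PQR = QR − PR + PQ.
The 3×1 boundary matrix has rank 1 and Smith normal form diag(1).

Reading off H_k = ker ∂_k / im ∂_{k+1}:

  H_0: rank C_0 − rank ∂_1 = 3 − 2 = 1, and the invariant factors of ∂_1 are all 1, so H_0 ≅ Z.
  H_1: rank ker ∂_1 − rank ∂_2 = (3 − 2) − 1 = 0, and the invariant factors of ∂_2 are all 1, so H_1 ≅ 0.
  H_2: rank ker ∂_2 − rank ∂_3 = (1 − 1) − 0 = 0, and there is no ∂_3, so H_2 ≅ 0.

(K is a triangulation of the 2-simplex.)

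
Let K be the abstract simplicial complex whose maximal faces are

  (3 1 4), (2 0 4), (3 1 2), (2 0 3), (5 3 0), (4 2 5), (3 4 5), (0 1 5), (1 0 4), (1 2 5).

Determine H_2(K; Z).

K has 6 vertices, 15 edges, 10 triangles.
rank ∂_2 = 10, rank ∂_3 = 0 ⇒ b_2 = 10 − 10 − 0 = 0. So H_2 = 0.

H_2 ≅ 0.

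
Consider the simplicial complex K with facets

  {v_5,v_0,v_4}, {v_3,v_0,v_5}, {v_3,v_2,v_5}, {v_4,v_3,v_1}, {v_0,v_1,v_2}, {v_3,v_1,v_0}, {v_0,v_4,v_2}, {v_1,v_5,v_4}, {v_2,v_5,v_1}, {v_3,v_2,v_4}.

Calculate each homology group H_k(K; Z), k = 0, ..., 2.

H_0 ≅ Z,  H_1 ≅ Z/2,  H_2 = 0.

We work with the vertex ordering v_0 < v_1 < v_2 < v_3 < v_4 < v_5. The simplices of K, each written with vertices in increasing order, are:

  0-simplices (6): [v_0], [v_1], [v_2], [v_3], [v_4], [v_5]
  1-simplices (15): (15 of them)
  2-simplices (10): [v_0,v_1,v_2], [v_0,v_1,v_3], [v_0,v_2,v_4], [v_0,v_3,v_5], [v_0,v_4,v_5], [v_1,v_2,v_5], [v_1,v_3,v_4], [v_1,v_4,v_5], [v_2,v_3,v_4], [v_2,v_3,v_5]

Hence C_0 ≅ Z^6, C_1 ≅ Z^15, C_2 ≅ Z^10.

∂_1: C_1 → C_0 maps an edge to its endpoints' difference, ∂[p,q] = q − p. For instance
  ∂[v_0,v_3] = [v_3] − [v_0].
The resulting 6×15 matrix has rank 5, and its Smith normal form has invariant factors (1,1,1,1,1).

The boundary map ∂_2: C_2 → C_1 sends each 2-simplex [p,q,r] to [q,r] − [p,r] + [p,q]. For instance
  ∂[v_0,v_1,v_3] = [v_1,v_3] − [v_0,v_3] + [v_0,v_1],
  ∂[v_1,v_4,v_5] = [v_4,v_5] − [v_1,v_5] + [v_1,v_4].
The resulting 15×10 matrix has rank 10, and its Smith normal form has invariant factors (1,1,1,1,1,1,1,1,1,2).

Reading off H_k = ker ∂_k / im ∂_{k+1}:

  H_0: rank C_0 − rank ∂_1 = 6 − 5 = 1, and the invariant factors of ∂_1 are all 1, so H_0 = Z.
  H_1: rank ker ∂_1 − rank ∂_2 = (15 − 5) − 10 = 0, and ∂_2 has invariant factor 2 > 1, so H_1 = Z/2.
  H_2: rank ker ∂_2 − rank ∂_3 = (10 − 10) − 0 = 0, and there is no ∂_3, so H_2 = 0.

(K is a triangulation of the real projective plane RP^2.)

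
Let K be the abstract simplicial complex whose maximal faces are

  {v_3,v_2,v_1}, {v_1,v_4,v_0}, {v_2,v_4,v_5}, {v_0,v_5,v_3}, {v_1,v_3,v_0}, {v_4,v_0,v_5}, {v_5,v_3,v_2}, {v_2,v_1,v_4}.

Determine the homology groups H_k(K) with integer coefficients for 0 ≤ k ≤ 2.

H_0 = Z,  H_1 = 0,  H_2 = Z.

K has 6 vertices, 12 edges, 8 triangles.
rank ∂_0 = 0, rank ∂_1 = 5 ⇒ b_0 = 6 − 0 − 5 = 1; all invariant factors of ∂_1 are 1 so no torsion. So H_0 = Z.
rank ∂_1 = 5, rank ∂_2 = 7 ⇒ b_1 = 12 − 5 − 7 = 0; all invariant factors of ∂_2 are 1 so no torsion. So H_1 = 0.
rank ∂_2 = 7, rank ∂_3 = 0 ⇒ b_2 = 8 − 7 − 0 = 1. So H_2 = Z.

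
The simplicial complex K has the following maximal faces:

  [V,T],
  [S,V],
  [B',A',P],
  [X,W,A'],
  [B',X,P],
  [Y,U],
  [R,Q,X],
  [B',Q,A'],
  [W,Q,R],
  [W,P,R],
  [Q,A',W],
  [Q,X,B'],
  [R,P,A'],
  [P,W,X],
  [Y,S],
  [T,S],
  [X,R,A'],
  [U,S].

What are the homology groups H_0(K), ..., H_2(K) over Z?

H_0 = Z^2,  H_1 = Z^2 ⊕ Z/2,  H_2 = 0.

Order the vertices as P < Q < R < S < T < U < V < W < X < Y < A' < B'. Listing each simplex with vertices in this order, K has dimension 2 with simplices:

  0-simplices (12): [P], [Q], [R], [S], [T], [U], [V], [W], [X], [Y], [A'], [B']
  1-simplices (24): (24 of them)
  2-simplices (12): [P,R,W], [P,R,A'], [P,W,X], [P,X,B'], [P,A',B'], [Q,R,W], [Q,R,X], [Q,W,A'], [Q,X,B'], [Q,A',B'], [R,X,A'], [W,X,A']

giving chain groups C_0 ≅ Z^12, C_1 ≅ Z^24, C_2 ≅ Z^12.

Boundary ∂_1: C_1 → C_0 sends each edge [p,q] (with p < q) to q − p. For instance
  ∂[S,V] = [V] − [S].
The resulting 12×24 matrix has rank 10, and its Smith normal form has invariant factors (1,1,1,1,1,1,1,1,1,1).

∂_2: C_2 → C_1 acts by ∂[p,q,r] = [q,r] − [p,r] + [p,q]. For instance
  ∂[P,X,B'] = [X,B'] − [P,B'] + [P,X],
  ∂[P,A',B'] = [A',B'] − [P,B'] + [P,A'].
The 24×12 boundary matrix has rank 12 and Smith normal form diag(1,1,1,1,1,1,1,1,1,1,1,2).

Computing H_k = (kernel of ∂_k) / (image of ∂_{k+1}):

  H_0: rank C_0 − rank ∂_1 = 12 − 10 = 2, and the invariant factors of ∂_1 are all 1, so H_0 ≅ Z^2.
  H_1: rank ker ∂_1 − rank ∂_2 = (24 − 10) − 12 = 2, and ∂_2 has invariant factor 2 > 1, so H_1 ≅ Z^2 ⊕ Z/2.
  H_2: rank ker ∂_2 − rank ∂_3 = (12 − 12) − 0 = 0, and there is no ∂_3, so H_2 ≅ 0.

As a check, the Euler characteristic is 12 − 24 + 12 = 0, which agrees with 2 − 2 + 0 = 0.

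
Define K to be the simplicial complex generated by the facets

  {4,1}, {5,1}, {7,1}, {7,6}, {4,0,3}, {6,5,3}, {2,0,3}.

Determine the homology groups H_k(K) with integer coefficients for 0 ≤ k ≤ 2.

Take the total order 0 < 1 < 2 < 3 < 4 < 5 < 6 < 7 on the vertex set. Then K (dimension 2) consists of the simplices:

  0-simplices (8): [0], [1], [2], [3], [4], [5], [6], [7]
  1-simplices (12): [0,2], [0,3], [0,4], [1,4], [1,5], [1,7], [2,3], [3,4], [3,5], [3,6], [5,6], [6,7]
  2-simplices (3): [0,2,3], [0,3,4], [3,5,6]

Hence C_0 ≅ Z^8, C_1 ≅ Z^12, C_2 ≅ Z^3.

∂_1: C_1 → C_0 sends each edge [p,q] (with p < q) to q − p.
The resulting 8×12 matrix has rank 7, and its Smith normal form has invariant factors (1,1,1,1,1,1,1).

The boundary map ∂_2: C_2 → C_1 acts by ∂[p,q,r] = [q,r] − [p,r] + [p,q]. For instance
  ∂[3,5,6] = [5,6] − [3,6] + [3,5],
  ∂[0,3,4] = [3,4] − [0,4] + [0,3].
The 12×3 boundary matrix has rank 3 and Smith normal form diag(1,1,1).

From H_k ≅ ker(∂_k) / im(∂_{k+1}) we obtain:

  H_0: rank C_0 − rank ∂_1 = 8 − 7 = 1, and the invariant factors of ∂_1 are all 1, so H_0 = Z.
  H_1: rank ker ∂_1 − rank ∂_2 = (12 − 7) − 3 = 2, and the invariant factors of ∂_2 are all 1, so H_1 = Z^2.
  H_2: rank ker ∂_2 − rank ∂_3 = (3 − 3) − 0 = 0, and there is no ∂_3, so H_2 = 0.

H_0 ≅ Z,  H_1 ≅ Z^2,  H_2 = 0.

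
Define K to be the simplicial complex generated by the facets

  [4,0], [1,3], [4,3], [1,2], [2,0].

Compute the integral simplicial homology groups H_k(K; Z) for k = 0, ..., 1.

We work with the vertex ordering 0 < 1 < 2 < 3 < 4. The simplices of K, each written with vertices in increasing order, are:

  0-simplices (5): [0], [1], [2], [3], [4]
  1-simplices (5): [0,2], [0,4], [1,2], [1,3], [3,4]

Hence C_0 ≅ Z^5, C_1 ≅ Z^5.

The boundary map ∂_1: C_1 → C_0 is given by ∂[p,q] = [q] − [p]. For instance
  ∂[1,3] = [3] − [1].
The 5×5 boundary matrix has rank 4 and Smith normal form diag(1,1,1,1).

From H_k ≅ ker(∂_k) / im(∂_{k+1}) we obtain:

  H_0: rank C_0 − rank ∂_1 = 5 − 4 = 1, and the invariant factors of ∂_1 are all 1, so H_0 = Z.
  H_1: rank ker ∂_1 − rank ∂_2 = (5 − 4) − 0 = 1, and there is no ∂_2, so H_1 = Z.

H_0 = Z,  H_1 = Z.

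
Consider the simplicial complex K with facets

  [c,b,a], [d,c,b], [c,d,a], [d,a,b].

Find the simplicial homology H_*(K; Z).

Fix the vertex order a < b < c < d and write every simplex with vertices in increasing order. Then dim K = 2 and the simplices of K are:

  0-simplices (4): a, b, c, d
  1-simplices (6): ab, ac, ad, bc, bd, cd
  2-simplices (4): abc, abd, acd, bcd

Hence C_0 ≅ Z^4, C_1 ≅ Z^6, C_2 ≅ Z^4.

The boundary map ∂_1: C_1 → C_0 is given by ∂[p,q] = [q] − [p]. For instance
  ∂ac = c − a.
As a 4×6 matrix over Z this has rank 3, with invariant factors (1,1,1).

∂_2: C_2 → C_1 acts by ∂[p,q,r] = [q,r] − [p,r] + [p,q]. For instance
  ∂acd = cd − ad + ac,
  ∂bcd = cd − bd + bc.
This gives a 6×4 integer matrix of rank 3; reducing to Smith normal form yields diagonal entries (1,1,1).

Now H_k = ker ∂_k / im ∂_{k+1}, so:

  H_0: rank C_0 − rank ∂_1 = 4 − 3 = 1, and the invariant factors of ∂_1 are all 1, so H_0 = Z.
  H_1: rank ker ∂_1 − rank ∂_2 = (6 − 3) − 3 = 0, and the invariant factors of ∂_2 are all 1, so H_1 = 0.
  H_2: rank ker ∂_2 − rank ∂_3 = (4 − 3) − 0 = 1, and there is no ∂_3, so H_2 = Z.

(K is a triangulation of the 2-sphere S^2.)

H_0 ≅ Z,  H_1 = 0,  H_2 ≅ Z.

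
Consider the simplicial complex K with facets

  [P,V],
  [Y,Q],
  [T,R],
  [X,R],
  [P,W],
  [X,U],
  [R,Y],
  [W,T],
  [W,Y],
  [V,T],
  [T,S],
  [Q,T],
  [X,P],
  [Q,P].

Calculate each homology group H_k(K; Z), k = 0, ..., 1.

H_0 = Z,  H_1 = Z^5.

Order the vertices as P < Q < R < S < T < U < V < W < X < Y. Listing each simplex with vertices in this order, K has dimension 1 with simplices:

  0-simplices (10): P, Q, R, S, T, U, V, W, X, Y
  1-simplices (14): PQ, PV, PW, PX, QT, QY, RT, RX, RY, ST, TV, TW, UX, WY

so the chain groups are C_0 ≅ Z^10, C_1 ≅ Z^14.

Boundary ∂_1: C_1 → C_0 sends each edge [p,q] (with p < q) to q − p.
As a 10×14 matrix over Z this has rank 9, with invariant factors (1,1,1,1,1,1,1,1,1).

From H_k ≅ ker(∂_k) / im(∂_{k+1}) we obtain:

  H_0: rank C_0 − rank ∂_1 = 10 − 9 = 1, and the invariant factors of ∂_1 are all 1, so H_0 ≅ Z.
  H_1: rank ker ∂_1 − rank ∂_2 = (14 − 9) − 0 = 5, and there is no ∂_2, so H_1 ≅ Z^5.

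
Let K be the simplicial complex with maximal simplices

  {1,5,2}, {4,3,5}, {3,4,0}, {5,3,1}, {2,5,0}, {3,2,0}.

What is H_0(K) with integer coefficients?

H_0 = Z.

K has 6 vertices, 12 edges, 6 triangles.
rank ∂_0 = 0, rank ∂_1 = 5 ⇒ b_0 = 6 − 0 − 5 = 1; all invariant factors of ∂_1 are 1 so no torsion. So H_0 = Z.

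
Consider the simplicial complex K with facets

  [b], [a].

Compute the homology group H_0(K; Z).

Order the vertices as a < b. Listing each simplex with vertices in this order, K has dimension 0 with simplices:

  0-simplices (2): a, b

Hence C_0 ≅ Z^2.

Computing H_k = (kernel of ∂_k) / (image of ∂_{k+1}):

  H_0: rank C_0 − rank ∂_1 = 2 − 0 = 2, and there is no ∂_1, so H_0 ≅ Z^2.

H_0 = Z^2.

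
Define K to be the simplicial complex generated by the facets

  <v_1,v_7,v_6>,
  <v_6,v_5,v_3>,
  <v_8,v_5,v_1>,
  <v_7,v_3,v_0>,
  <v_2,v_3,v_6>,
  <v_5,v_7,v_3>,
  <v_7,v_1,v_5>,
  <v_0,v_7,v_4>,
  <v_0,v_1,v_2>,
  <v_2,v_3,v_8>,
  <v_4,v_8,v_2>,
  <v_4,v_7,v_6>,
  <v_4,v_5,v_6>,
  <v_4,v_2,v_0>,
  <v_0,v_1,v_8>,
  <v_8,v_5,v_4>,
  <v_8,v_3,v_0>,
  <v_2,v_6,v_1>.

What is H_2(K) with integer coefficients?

We work with the vertex ordering v_0 < v_1 < v_2 < v_3 < v_4 < v_5 < v_6 < v_7 < v_8. The simplices of K, each written with vertices in increasing order, are:

  0-simplices (9): [v_0], [v_1], [v_2], [v_3], [v_4], [v_5], [v_6], [v_7], [v_8]
  1-simplices (27): (27 of them)
  2-simplices (18): (18 of them)

so the chain groups are C_0 ≅ Z^9, C_1 ≅ Z^27, C_2 ≅ Z^18.

∂_1: C_1 → C_0 sends each edge [p,q] (with p < q) to q − p.
The 9×27 boundary matrix has rank 8 and Smith normal form diag(1,1,1,1,1,1,1,1).

The boundary map ∂_2: C_2 → C_1 sends each 2-simplex [p,q,r] to [q,r] − [p,r] + [p,q]. For instance
  ∂[v_4,v_5,v_8] = [v_5,v_8] − [v_4,v_8] + [v_4,v_5],
  ∂[v_0,v_2,v_4] = [v_2,v_4] − [v_0,v_4] + [v_0,v_2].
As a 27×18 matrix over Z this has rank 18, with invariant factors (1,1,1,1,1,1,1,1,1,1,1,1,1,1,1,1,1,2).

Computing H_k = (kernel of ∂_k) / (image of ∂_{k+1}):

  H_2: rank ker ∂_2 − rank ∂_3 = (18 − 18) − 0 = 0, and there is no ∂_3, so H_2 ≅ 0.

(K is a triangulation of the Klein bottle.)

H_2 = 0.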